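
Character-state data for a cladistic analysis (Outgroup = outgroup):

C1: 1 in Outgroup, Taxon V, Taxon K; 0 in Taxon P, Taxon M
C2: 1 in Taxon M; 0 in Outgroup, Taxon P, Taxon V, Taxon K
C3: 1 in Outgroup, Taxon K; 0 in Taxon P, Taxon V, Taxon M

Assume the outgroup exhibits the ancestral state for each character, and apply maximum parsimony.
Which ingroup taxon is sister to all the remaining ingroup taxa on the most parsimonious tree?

Taxon K

Character polarity is set by the outgroup: the derived state is whichever differs from the outgroup's state, so for C1, C3 the derived state is '0', and for the remaining characters it is '1'.
Only Taxon M and Taxon P show the derived state '0' for C1, supporting them as a clade.
C2 (derived state '1') is unique to Taxon M (autapomorphy; uninformative for grouping).
C3: derived state '0' in Taxon M, Taxon P, and Taxon V only — synapomorphy for {Taxon M, Taxon P, Taxon V}.
Most parsimonious ingroup topology: (((Taxon P,Taxon M),Taxon V),Taxon K).
Taxon K is sister to the clade containing all other ingroup taxa, so it is the earliest-diverging (most basal) ingroup lineage.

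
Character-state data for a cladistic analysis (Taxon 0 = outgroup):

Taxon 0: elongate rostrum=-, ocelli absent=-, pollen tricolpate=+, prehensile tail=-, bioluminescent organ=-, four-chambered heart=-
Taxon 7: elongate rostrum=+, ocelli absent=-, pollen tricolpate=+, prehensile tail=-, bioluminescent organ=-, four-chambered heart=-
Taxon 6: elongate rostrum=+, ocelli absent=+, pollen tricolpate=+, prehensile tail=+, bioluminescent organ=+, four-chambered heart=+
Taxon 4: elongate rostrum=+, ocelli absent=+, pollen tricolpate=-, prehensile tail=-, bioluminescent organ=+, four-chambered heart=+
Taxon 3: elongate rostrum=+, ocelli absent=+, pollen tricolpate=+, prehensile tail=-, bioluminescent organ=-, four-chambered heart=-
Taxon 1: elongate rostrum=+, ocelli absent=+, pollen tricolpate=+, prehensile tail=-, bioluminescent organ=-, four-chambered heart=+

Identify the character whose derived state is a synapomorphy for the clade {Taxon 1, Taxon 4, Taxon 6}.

Character polarity is set by the outgroup: the derived state is whichever differs from the outgroup's state, so for pollen tricolpate the derived state is '-', and for the remaining characters it is '+'.
All ingroup taxa share the derived state '+' for elongate rostrum; it defines the ingroup but does not resolve relationships within it.
Only Taxon 1, Taxon 3, Taxon 4, and Taxon 6 show the derived state '+' for ocelli absent, supporting them as a clade.
pollen tricolpate (derived state '-') is unique to Taxon 4 (autapomorphy; uninformative for grouping).
prehensile tail: derived state '+' in Taxon 6 only — an autapomorphy, so it tells us nothing about relationships among taxa.
bioluminescent organ (derived state '+') is shared by Taxon 4 and Taxon 6 — a synapomorphy uniting that clade.
four-chambered heart: derived state '+' in Taxon 1, Taxon 4, and Taxon 6 only — synapomorphy for {Taxon 1, Taxon 4, Taxon 6}.
Most parsimonious ingroup topology: (Taxon 7,(((Taxon 6,Taxon 4),Taxon 1),Taxon 3)).
The clade {Taxon 1, Taxon 4, Taxon 6} is supported by four-chambered heart: its derived state '+' occurs in exactly those taxa and in no other taxon (including the outgroup).

four-chambered heart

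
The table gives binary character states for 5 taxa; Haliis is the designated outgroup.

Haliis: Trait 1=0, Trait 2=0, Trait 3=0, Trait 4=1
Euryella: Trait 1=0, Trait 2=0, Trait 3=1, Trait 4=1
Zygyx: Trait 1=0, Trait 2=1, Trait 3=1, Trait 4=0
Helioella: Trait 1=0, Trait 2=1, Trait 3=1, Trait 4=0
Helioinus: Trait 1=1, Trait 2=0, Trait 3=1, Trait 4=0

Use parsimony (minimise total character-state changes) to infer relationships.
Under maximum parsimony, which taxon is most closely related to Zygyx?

Helioella

Character polarity is set by the outgroup: the derived state is whichever differs from the outgroup's state, so for Trait 4 the derived state is '0', and for the remaining characters it is '1'.
Trait 1 (derived state '1') is unique to Helioinus (autapomorphy; uninformative for grouping).
Only Helioella and Zygyx show the derived state '1' for Trait 2, supporting them as a clade.
Trait 3 (derived state '1') is shared by all ingroup taxa — unites the whole ingroup.
Only Helioella, Helioinus, and Zygyx show the derived state '0' for Trait 4, supporting them as a clade.
Most parsimonious ingroup topology: (Euryella,((Zygyx,Helioella),Helioinus)).
Zygyx and Helioella form a cherry on this tree, so they are sister taxa.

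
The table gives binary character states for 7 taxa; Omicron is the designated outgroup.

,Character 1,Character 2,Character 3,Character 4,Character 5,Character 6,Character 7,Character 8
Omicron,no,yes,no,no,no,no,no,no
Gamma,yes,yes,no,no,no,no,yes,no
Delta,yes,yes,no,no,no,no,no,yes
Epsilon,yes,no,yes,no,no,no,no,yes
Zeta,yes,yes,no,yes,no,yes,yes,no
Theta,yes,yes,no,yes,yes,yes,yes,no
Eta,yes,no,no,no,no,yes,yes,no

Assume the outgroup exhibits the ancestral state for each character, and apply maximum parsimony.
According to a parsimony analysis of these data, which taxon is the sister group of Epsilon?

Delta

Character polarity is set by the outgroup: the derived state is whichever differs from the outgroup's state, so for Character 2 the derived state is 'no', and for the remaining characters it is 'yes'.
All ingroup taxa share the derived state 'yes' for Character 1; it defines the ingroup but does not resolve relationships within it.
Character 2 (state 'no') occurs in Epsilon and Eta but conflicts with the nesting implied by the other characters — most parsimoniously interpreted as homoplasy.
Character 3: derived state 'yes' in Epsilon only — an autapomorphy, so it tells us nothing about relationships among taxa.
Only Theta and Zeta show the derived state 'yes' for Character 4, supporting them as a clade.
Character 5 (derived state 'yes') is unique to Theta (autapomorphy; uninformative for grouping).
Character 6: derived state 'yes' in Eta, Theta, and Zeta only — synapomorphy for {Eta, Theta, Zeta}.
Character 7: derived state 'yes' in Eta, Gamma, Theta, and Zeta only — synapomorphy for {Eta, Gamma, Theta, Zeta}.
Character 8: derived state 'yes' in Delta and Epsilon only — synapomorphy for {Delta, Epsilon}.
Most parsimonious ingroup topology: ((Gamma,((Zeta,Theta),Eta)),(Delta,Epsilon)).
Epsilon and Delta form a cherry on this tree, so they are sister taxa.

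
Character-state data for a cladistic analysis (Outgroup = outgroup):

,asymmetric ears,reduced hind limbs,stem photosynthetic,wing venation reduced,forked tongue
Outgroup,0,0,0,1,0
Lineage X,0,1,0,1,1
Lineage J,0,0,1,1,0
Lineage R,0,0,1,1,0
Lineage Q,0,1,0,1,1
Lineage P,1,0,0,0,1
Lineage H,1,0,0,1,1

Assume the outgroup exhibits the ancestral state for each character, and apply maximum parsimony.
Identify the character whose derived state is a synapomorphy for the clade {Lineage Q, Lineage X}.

reduced hind limbs

Character polarity is set by the outgroup: the derived state is whichever differs from the outgroup's state, so for wing venation reduced the derived state is '0', and for the remaining characters it is '1'.
Only Lineage H and Lineage P show the derived state '1' for asymmetric ears, supporting them as a clade.
reduced hind limbs (derived state '1') is shared by Lineage Q and Lineage X — a synapomorphy uniting that clade.
stem photosynthetic: derived state '1' in Lineage J and Lineage R only — synapomorphy for {Lineage J, Lineage R}.
wing venation reduced: derived state '0' in Lineage P only — an autapomorphy, so it tells us nothing about relationships among taxa.
Only Lineage H, Lineage P, Lineage Q, and Lineage X show the derived state '1' for forked tongue, supporting them as a clade.
Most parsimonious ingroup topology: (((Lineage X,Lineage Q),(Lineage P,Lineage H)),(Lineage J,Lineage R)).
The clade {Lineage Q, Lineage X} is supported by reduced hind limbs: its derived state '1' occurs in exactly those taxa and in no other taxon (including the outgroup).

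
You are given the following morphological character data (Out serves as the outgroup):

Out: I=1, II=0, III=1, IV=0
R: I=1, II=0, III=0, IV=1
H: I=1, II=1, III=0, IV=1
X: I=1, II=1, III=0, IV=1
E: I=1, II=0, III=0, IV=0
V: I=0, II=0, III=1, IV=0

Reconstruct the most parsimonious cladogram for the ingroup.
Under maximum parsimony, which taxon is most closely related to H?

X

Character polarity is set by the outgroup: the derived state is whichever differs from the outgroup's state, so for I, III the derived state is '0', and for the remaining characters it is '1'.
I: derived state '0' in V only — an autapomorphy, so it tells us nothing about relationships among taxa.
II (derived state '1') is shared by H and X — a synapomorphy uniting that clade.
III: derived state '0' in E, H, R, and X only — synapomorphy for {E, H, R, X}.
IV: derived state '1' in H, R, and X only — synapomorphy for {H, R, X}.
Most parsimonious ingroup topology: (((R,(H,X)),E),V).
H and X form a cherry on this tree, so they are sister taxa.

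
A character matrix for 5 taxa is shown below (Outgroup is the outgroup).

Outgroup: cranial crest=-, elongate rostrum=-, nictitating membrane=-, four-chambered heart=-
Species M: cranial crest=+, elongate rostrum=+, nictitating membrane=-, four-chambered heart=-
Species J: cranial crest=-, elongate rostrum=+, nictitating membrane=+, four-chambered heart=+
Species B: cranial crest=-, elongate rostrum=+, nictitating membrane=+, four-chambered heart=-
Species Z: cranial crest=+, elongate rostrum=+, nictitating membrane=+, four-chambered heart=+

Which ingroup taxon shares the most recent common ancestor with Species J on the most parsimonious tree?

The outgroup has state '-' for every character, so '+' is the derived state throughout.
cranial crest (state '+') occurs in Species M and Species Z but conflicts with the nesting implied by the other characters — most parsimoniously interpreted as homoplasy.
elongate rostrum (derived state '+') is shared by all ingroup taxa — unites the whole ingroup.
nictitating membrane (derived state '+') is shared by Species B, Species J, and Species Z — a synapomorphy uniting that clade.
Only Species J and Species Z show the derived state '+' for four-chambered heart, supporting them as a clade.
Most parsimonious ingroup topology: (Species M,((Species J,Species Z),Species B)).
Species J and Species Z form a cherry on this tree, so they are sister taxa.

Species Z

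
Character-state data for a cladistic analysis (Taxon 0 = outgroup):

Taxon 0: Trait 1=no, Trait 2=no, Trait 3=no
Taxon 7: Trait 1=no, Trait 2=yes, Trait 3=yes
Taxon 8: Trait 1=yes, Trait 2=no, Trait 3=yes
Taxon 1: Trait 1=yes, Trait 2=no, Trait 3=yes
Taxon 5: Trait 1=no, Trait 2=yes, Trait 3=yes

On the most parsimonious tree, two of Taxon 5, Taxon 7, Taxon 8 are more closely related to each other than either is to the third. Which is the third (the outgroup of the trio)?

Taxon 8

The outgroup has state 'no' for every character, so 'yes' is the derived state throughout.
Trait 1 (derived state 'yes') is shared by Taxon 1 and Taxon 8 — a synapomorphy uniting that clade.
Trait 2: derived state 'yes' in Taxon 5 and Taxon 7 only — synapomorphy for {Taxon 5, Taxon 7}.
All ingroup taxa share the derived state 'yes' for Trait 3; it defines the ingroup but does not resolve relationships within it.
Most parsimonious ingroup topology: ((Taxon 7,Taxon 5),(Taxon 8,Taxon 1)).
Taxon 7 and Taxon 5 share a more recent common ancestor with each other than either does with Taxon 8, so Taxon 8 is the least closely related of the three.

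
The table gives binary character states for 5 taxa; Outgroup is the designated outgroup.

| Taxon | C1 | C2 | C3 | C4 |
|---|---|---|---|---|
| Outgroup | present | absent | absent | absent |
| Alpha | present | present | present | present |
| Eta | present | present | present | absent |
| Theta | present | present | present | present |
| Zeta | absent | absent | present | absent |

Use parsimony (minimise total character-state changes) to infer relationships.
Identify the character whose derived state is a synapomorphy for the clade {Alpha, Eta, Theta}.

Character polarity is set by the outgroup: the derived state is whichever differs from the outgroup's state, so for C1 the derived state is 'absent', and for the remaining characters it is 'present'.
C1: derived state 'absent' in Zeta only — an autapomorphy, so it tells us nothing about relationships among taxa.
Only Alpha, Eta, and Theta show the derived state 'present' for C2, supporting them as a clade.
All ingroup taxa share the derived state 'present' for C3; it defines the ingroup but does not resolve relationships within it.
Only Alpha and Theta show the derived state 'present' for C4, supporting them as a clade.
Most parsimonious ingroup topology: (((Alpha,Theta),Eta),Zeta).
The clade {Alpha, Eta, Theta} is supported by C2: its derived state 'present' occurs in exactly those taxa and in no other taxon (including the outgroup).

C2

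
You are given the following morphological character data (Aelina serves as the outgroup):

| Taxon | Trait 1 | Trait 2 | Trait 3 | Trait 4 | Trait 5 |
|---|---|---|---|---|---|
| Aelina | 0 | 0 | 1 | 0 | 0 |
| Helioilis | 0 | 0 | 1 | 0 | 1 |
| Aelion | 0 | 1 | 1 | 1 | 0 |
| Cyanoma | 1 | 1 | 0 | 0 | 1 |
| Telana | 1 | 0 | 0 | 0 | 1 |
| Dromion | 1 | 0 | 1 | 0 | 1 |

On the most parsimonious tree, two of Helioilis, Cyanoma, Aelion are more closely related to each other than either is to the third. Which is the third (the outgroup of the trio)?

Aelion

Character polarity is set by the outgroup: the derived state is whichever differs from the outgroup's state, so for Trait 3 the derived state is '0', and for the remaining characters it is '1'.
Trait 1: derived state '1' in Cyanoma, Dromion, and Telana only — synapomorphy for {Cyanoma, Dromion, Telana}.
Trait 2 groups Aelion and Cyanoma, which is incompatible with the clades supported by the remaining characters; treating it as convergent (homoplasy) costs fewer steps than any alternative tree.
Trait 3 (derived state '0') is shared by Cyanoma and Telana — a synapomorphy uniting that clade.
Trait 4: derived state '1' in Aelion only — an autapomorphy, so it tells us nothing about relationships among taxa.
Trait 5 (derived state '1') is shared by Cyanoma, Dromion, Helioilis, and Telana — a synapomorphy uniting that clade.
Most parsimonious ingroup topology: ((Helioilis,((Cyanoma,Telana),Dromion)),Aelion).
Cyanoma and Helioilis share a more recent common ancestor with each other than either does with Aelion, so Aelion is the least closely related of the three.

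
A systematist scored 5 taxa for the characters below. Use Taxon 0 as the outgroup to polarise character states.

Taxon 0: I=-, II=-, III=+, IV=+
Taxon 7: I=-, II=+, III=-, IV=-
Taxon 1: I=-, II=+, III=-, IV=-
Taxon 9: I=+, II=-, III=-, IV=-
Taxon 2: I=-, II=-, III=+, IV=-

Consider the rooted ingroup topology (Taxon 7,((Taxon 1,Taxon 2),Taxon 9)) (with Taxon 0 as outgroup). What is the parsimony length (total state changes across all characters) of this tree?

Map each character onto (Taxon 7,((Taxon 1,Taxon 2),Taxon 9)) (rooted by Taxon 0) and count the minimum state changes it requires (Fitch parsimony):
I: 1; II: 2; III: 2; IV: 1.
Total tree length = 6.

6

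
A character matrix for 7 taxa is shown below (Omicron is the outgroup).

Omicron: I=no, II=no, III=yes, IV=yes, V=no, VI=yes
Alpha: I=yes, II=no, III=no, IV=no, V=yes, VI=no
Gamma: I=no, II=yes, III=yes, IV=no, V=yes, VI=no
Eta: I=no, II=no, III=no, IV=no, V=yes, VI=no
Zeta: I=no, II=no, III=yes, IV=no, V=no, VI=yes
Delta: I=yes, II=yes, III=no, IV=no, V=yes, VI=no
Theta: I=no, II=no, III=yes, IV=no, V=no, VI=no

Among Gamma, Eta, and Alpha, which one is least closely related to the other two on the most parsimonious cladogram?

Gamma

Character polarity is set by the outgroup: the derived state is whichever differs from the outgroup's state, so for III, IV, VI the derived state is 'no', and for the remaining characters it is 'yes'.
I: derived state 'yes' in Alpha and Delta only — synapomorphy for {Alpha, Delta}.
II groups Delta and Gamma, which is incompatible with the clades supported by the remaining characters; treating it as convergent (homoplasy) costs fewer steps than any alternative tree.
III (derived state 'no') is shared by Alpha, Delta, and Eta — a synapomorphy uniting that clade.
IV (derived state 'no') is shared by all ingroup taxa — unites the whole ingroup.
Only Alpha, Delta, Eta, and Gamma show the derived state 'yes' for V, supporting them as a clade.
Only Alpha, Delta, Eta, Gamma, and Theta show the derived state 'no' for VI, supporting them as a clade.
Most parsimonious ingroup topology: (((((Alpha,Delta),Eta),Gamma),Theta),Zeta).
Eta and Alpha share a more recent common ancestor with each other than either does with Gamma, so Gamma is the least closely related of the three.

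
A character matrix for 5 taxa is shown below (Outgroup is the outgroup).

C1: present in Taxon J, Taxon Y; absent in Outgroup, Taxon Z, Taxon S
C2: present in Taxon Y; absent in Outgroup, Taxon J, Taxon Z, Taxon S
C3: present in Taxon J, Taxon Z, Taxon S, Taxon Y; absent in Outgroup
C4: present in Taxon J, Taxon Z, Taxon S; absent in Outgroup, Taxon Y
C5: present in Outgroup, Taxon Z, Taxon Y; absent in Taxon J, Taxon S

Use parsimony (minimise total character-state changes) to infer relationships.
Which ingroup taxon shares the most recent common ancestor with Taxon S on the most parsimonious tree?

Character polarity is set by the outgroup: the derived state is whichever differs from the outgroup's state, so for C5 the derived state is 'absent', and for the remaining characters it is 'present'.
C1 groups Taxon J and Taxon Y, which is incompatible with the clades supported by the remaining characters; treating it as convergent (homoplasy) costs fewer steps than any alternative tree.
C2 (derived state 'present') is unique to Taxon Y (autapomorphy; uninformative for grouping).
All ingroup taxa share the derived state 'present' for C3; it defines the ingroup but does not resolve relationships within it.
Only Taxon J, Taxon S, and Taxon Z show the derived state 'present' for C4, supporting them as a clade.
C5 (derived state 'absent') is shared by Taxon J and Taxon S — a synapomorphy uniting that clade.
Most parsimonious ingroup topology: (((Taxon J,Taxon S),Taxon Z),Taxon Y).
Taxon S and Taxon J form a cherry on this tree, so they are sister taxa.

Taxon J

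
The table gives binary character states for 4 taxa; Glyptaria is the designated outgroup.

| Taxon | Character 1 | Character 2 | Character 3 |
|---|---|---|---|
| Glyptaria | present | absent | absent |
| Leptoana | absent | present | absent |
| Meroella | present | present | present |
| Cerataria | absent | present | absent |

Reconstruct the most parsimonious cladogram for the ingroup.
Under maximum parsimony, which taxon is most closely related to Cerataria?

Leptoana

Character polarity is set by the outgroup: the derived state is whichever differs from the outgroup's state, so for Character 1 the derived state is 'absent', and for the remaining characters it is 'present'.
Character 1 (derived state 'absent') is shared by Cerataria and Leptoana — a synapomorphy uniting that clade.
All ingroup taxa share the derived state 'present' for Character 2; it defines the ingroup but does not resolve relationships within it.
Character 3: derived state 'present' in Meroella only — an autapomorphy, so it tells us nothing about relationships among taxa.
Most parsimonious ingroup topology: ((Cerataria,Leptoana),Meroella).
Cerataria and Leptoana form a cherry on this tree, so they are sister taxa.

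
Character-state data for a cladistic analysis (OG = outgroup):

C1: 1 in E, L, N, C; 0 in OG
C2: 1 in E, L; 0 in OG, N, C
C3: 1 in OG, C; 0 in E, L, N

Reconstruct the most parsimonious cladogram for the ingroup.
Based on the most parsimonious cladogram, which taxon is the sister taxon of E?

Character polarity is set by the outgroup: the derived state is whichever differs from the outgroup's state, so for C3 the derived state is '0', and for the remaining characters it is '1'.
All ingroup taxa share the derived state '1' for C1; it defines the ingroup but does not resolve relationships within it.
C2 (derived state '1') is shared by E and L — a synapomorphy uniting that clade.
C3: derived state '0' in E, L, and N only — synapomorphy for {E, L, N}.
Most parsimonious ingroup topology: (((E,L),N),C).
E and L form a cherry on this tree, so they are sister taxa.

L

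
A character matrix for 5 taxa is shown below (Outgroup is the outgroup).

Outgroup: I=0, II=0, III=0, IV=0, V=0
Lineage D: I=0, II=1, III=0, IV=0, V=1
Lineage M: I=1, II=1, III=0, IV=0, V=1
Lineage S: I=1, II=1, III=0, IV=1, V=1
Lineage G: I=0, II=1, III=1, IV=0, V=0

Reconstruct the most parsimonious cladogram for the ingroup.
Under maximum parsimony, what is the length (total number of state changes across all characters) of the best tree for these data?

The outgroup has state '0' for every character, so '1' is the derived state throughout.
I: derived state '1' in Lineage M and Lineage S only — synapomorphy for {Lineage M, Lineage S}.
All ingroup taxa share the derived state '1' for II; it defines the ingroup but does not resolve relationships within it.
III (derived state '1') is unique to Lineage G (autapomorphy; uninformative for grouping).
IV (derived state '1') is unique to Lineage S (autapomorphy; uninformative for grouping).
V (derived state '1') is shared by Lineage D, Lineage M, and Lineage S — a synapomorphy uniting that clade.
Most parsimonious ingroup topology: ((Lineage D,(Lineage M,Lineage S)),Lineage G).
Changes per character on this tree: I: 1; II: 1; III: 1; IV: 1; V: 1.
Total = 5.

5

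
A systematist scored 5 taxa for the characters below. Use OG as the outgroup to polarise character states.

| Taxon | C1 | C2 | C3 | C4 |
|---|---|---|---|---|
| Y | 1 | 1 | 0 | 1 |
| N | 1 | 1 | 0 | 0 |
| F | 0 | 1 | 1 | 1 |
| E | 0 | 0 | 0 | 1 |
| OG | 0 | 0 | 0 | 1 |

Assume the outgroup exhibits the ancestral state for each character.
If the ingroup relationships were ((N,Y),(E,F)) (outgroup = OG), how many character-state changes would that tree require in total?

Map each character onto ((N,Y),(E,F)) (rooted by OG) and count the minimum state changes it requires (Fitch parsimony):
C1: 1; C2: 2; C3: 1; C4: 1.
Total tree length = 5.

5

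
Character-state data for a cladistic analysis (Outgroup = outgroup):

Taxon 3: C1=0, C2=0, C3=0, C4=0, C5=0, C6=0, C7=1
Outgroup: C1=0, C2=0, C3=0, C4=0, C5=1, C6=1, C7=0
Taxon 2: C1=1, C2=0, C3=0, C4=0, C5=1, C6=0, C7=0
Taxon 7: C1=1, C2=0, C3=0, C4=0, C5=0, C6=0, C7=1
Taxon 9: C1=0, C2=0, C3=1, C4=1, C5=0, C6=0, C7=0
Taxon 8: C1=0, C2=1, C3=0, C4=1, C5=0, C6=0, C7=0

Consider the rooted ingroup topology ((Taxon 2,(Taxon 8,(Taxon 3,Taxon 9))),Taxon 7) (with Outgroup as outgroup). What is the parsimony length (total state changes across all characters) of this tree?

11

Map each character onto ((Taxon 2,(Taxon 8,(Taxon 3,Taxon 9))),Taxon 7) (rooted by Outgroup) and count the minimum state changes it requires (Fitch parsimony):
C1: 2; C2: 1; C3: 1; C4: 2; C5: 2; C6: 1; C7: 2.
Total tree length = 11.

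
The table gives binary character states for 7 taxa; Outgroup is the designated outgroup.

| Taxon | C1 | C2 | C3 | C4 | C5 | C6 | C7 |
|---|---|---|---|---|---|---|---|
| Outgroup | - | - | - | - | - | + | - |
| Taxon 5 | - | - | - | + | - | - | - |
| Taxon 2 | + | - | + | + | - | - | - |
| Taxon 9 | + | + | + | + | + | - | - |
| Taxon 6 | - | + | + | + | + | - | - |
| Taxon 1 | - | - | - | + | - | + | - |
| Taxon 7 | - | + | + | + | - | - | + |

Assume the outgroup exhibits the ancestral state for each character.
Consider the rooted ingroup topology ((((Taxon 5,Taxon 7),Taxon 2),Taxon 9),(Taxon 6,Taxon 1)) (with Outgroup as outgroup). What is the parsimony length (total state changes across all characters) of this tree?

Map each character onto ((((Taxon 5,Taxon 7),Taxon 2),Taxon 9),(Taxon 6,Taxon 1)) (rooted by Outgroup) and count the minimum state changes it requires (Fitch parsimony):
C1: 2; C2: 3; C3: 3; C4: 1; C5: 2; C6: 2; C7: 1.
Total tree length = 14.

14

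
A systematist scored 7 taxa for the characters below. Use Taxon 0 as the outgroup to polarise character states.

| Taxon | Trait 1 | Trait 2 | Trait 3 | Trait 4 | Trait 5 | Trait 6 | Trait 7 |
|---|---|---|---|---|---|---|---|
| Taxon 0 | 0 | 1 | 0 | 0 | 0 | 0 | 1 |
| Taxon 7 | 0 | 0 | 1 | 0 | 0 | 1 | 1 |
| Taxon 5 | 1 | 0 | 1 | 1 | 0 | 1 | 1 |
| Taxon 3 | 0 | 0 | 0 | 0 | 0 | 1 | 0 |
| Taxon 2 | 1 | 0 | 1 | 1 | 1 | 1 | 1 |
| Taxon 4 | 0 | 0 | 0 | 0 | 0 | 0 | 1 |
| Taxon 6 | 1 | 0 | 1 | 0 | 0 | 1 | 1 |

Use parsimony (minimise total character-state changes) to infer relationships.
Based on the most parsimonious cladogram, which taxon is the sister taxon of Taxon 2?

Taxon 5

Character polarity is set by the outgroup: the derived state is whichever differs from the outgroup's state, so for Trait 2, Trait 7 the derived state is '0', and for the remaining characters it is '1'.
Trait 1: derived state '1' in Taxon 2, Taxon 5, and Taxon 6 only — synapomorphy for {Taxon 2, Taxon 5, Taxon 6}.
Trait 2 (derived state '0') is shared by all ingroup taxa — unites the whole ingroup.
Trait 3 (derived state '1') is shared by Taxon 2, Taxon 5, Taxon 6, and Taxon 7 — a synapomorphy uniting that clade.
Trait 4 (derived state '1') is shared by Taxon 2 and Taxon 5 — a synapomorphy uniting that clade.
Trait 5: derived state '1' in Taxon 2 only — an autapomorphy, so it tells us nothing about relationships among taxa.
Trait 6 (derived state '1') is shared by Taxon 2, Taxon 3, Taxon 5, Taxon 6, and Taxon 7 — a synapomorphy uniting that clade.
Trait 7 (derived state '0') is unique to Taxon 3 (autapomorphy; uninformative for grouping).
Most parsimonious ingroup topology: (((Taxon 7,((Taxon 5,Taxon 2),Taxon 6)),Taxon 3),Taxon 4).
Taxon 2 and Taxon 5 form a cherry on this tree, so they are sister taxa.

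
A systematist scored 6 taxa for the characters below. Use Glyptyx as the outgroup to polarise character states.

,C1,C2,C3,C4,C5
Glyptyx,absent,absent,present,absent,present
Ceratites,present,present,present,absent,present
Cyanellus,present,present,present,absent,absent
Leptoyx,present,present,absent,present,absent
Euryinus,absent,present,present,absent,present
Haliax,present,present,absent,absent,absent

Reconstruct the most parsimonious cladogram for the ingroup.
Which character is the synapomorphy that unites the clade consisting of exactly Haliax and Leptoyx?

Character polarity is set by the outgroup: the derived state is whichever differs from the outgroup's state, so for C3, C5 the derived state is 'absent', and for the remaining characters it is 'present'.
C1: derived state 'present' in Ceratites, Cyanellus, Haliax, and Leptoyx only — synapomorphy for {Ceratites, Cyanellus, Haliax, Leptoyx}.
C2 (derived state 'present') is shared by all ingroup taxa — unites the whole ingroup.
C3: derived state 'absent' in Haliax and Leptoyx only — synapomorphy for {Haliax, Leptoyx}.
C4: derived state 'present' in Leptoyx only — an autapomorphy, so it tells us nothing about relationships among taxa.
C5: derived state 'absent' in Cyanellus, Haliax, and Leptoyx only — synapomorphy for {Cyanellus, Haliax, Leptoyx}.
Most parsimonious ingroup topology: ((Ceratites,(Cyanellus,(Leptoyx,Haliax))),Euryinus).
The clade {Haliax, Leptoyx} is supported by C3: its derived state 'absent' occurs in exactly those taxa and in no other taxon (including the outgroup).

C3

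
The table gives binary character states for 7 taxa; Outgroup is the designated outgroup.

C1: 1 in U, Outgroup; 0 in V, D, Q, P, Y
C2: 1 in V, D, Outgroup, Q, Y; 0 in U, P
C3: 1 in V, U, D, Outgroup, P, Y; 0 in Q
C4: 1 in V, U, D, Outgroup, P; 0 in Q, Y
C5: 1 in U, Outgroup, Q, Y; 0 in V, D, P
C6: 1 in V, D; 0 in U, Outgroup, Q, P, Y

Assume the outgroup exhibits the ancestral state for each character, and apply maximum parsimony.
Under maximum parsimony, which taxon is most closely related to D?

V

Character polarity is set by the outgroup: the derived state is whichever differs from the outgroup's state, so for C1, C2, C3, C4, C5 the derived state is '0', and for the remaining characters it is '1'.
C1 (derived state '0') is shared by D, P, Q, V, and Y — a synapomorphy uniting that clade.
C2 (state '0') occurs in P and U but conflicts with the nesting implied by the other characters — most parsimoniously interpreted as homoplasy.
C3 (derived state '0') is unique to Q (autapomorphy; uninformative for grouping).
C4 (derived state '0') is shared by Q and Y — a synapomorphy uniting that clade.
C5: derived state '0' in D, P, and V only — synapomorphy for {D, P, V}.
Only D and V show the derived state '1' for C6, supporting them as a clade.
Most parsimonious ingroup topology: ((((D,V),P),(Q,Y)),U).
D and V form a cherry on this tree, so they are sister taxa.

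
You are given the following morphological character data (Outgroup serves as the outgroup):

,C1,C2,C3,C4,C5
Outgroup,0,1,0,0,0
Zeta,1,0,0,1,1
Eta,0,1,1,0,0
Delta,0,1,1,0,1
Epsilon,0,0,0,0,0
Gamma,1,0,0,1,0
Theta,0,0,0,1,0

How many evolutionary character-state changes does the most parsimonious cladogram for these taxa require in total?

Character polarity is set by the outgroup: the derived state is whichever differs from the outgroup's state, so for C2 the derived state is '0', and for the remaining characters it is '1'.
C1 (derived state '1') is shared by Gamma and Zeta — a synapomorphy uniting that clade.
C2 (derived state '0') is shared by Epsilon, Gamma, Theta, and Zeta — a synapomorphy uniting that clade.
Only Delta and Eta show the derived state '1' for C3, supporting them as a clade.
Only Gamma, Theta, and Zeta show the derived state '1' for C4, supporting them as a clade.
C5 groups Delta and Zeta, which is incompatible with the clades supported by the remaining characters; treating it as convergent (homoplasy) costs fewer steps than any alternative tree.
Most parsimonious ingroup topology: ((Delta,Eta),(((Zeta,Gamma),Theta),Epsilon)).
Changes per character on this tree: C1: 1; C2: 1; C3: 1; C4: 1; C5: 2.
Total = 6.

6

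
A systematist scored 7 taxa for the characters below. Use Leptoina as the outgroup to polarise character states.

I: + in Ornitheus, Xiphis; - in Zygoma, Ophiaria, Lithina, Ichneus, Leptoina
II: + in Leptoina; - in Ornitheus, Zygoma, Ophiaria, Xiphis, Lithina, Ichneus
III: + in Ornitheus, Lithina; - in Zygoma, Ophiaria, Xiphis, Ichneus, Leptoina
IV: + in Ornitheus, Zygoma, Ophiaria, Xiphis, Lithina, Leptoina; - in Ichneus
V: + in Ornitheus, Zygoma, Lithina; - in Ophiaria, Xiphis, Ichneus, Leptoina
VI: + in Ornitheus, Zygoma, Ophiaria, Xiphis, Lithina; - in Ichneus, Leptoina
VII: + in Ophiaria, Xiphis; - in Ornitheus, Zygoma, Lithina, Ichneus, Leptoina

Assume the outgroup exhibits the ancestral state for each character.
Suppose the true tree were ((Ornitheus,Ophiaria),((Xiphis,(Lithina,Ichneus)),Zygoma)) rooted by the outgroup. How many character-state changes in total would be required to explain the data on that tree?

Map each character onto ((Ornitheus,Ophiaria),((Xiphis,(Lithina,Ichneus)),Zygoma)) (rooted by Leptoina) and count the minimum state changes it requires (Fitch parsimony):
I: 2; II: 1; III: 2; IV: 1; V: 3; VI: 2; VII: 2.
Total tree length = 13.

13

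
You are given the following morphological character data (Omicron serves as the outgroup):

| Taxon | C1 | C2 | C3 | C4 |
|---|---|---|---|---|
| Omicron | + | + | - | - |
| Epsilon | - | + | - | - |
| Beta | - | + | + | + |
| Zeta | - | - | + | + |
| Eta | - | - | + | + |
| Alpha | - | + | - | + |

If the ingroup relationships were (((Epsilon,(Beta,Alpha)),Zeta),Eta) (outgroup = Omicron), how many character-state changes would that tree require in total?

Map each character onto (((Epsilon,(Beta,Alpha)),Zeta),Eta) (rooted by Omicron) and count the minimum state changes it requires (Fitch parsimony):
C1: 1; C2: 2; C3: 3; C4: 2.
Total tree length = 8.

8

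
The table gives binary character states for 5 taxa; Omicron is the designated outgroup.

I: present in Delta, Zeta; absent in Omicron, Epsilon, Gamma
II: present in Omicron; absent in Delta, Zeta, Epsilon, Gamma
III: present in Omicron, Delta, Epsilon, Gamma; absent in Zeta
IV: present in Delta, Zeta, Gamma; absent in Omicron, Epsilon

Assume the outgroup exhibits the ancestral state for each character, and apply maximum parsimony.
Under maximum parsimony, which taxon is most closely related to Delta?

Zeta

Character polarity is set by the outgroup: the derived state is whichever differs from the outgroup's state, so for II, III the derived state is 'absent', and for the remaining characters it is 'present'.
Only Delta and Zeta show the derived state 'present' for I, supporting them as a clade.
II (derived state 'absent') is shared by all ingroup taxa — unites the whole ingroup.
III: derived state 'absent' in Zeta only — an autapomorphy, so it tells us nothing about relationships among taxa.
IV: derived state 'present' in Delta, Gamma, and Zeta only — synapomorphy for {Delta, Gamma, Zeta}.
Most parsimonious ingroup topology: (((Delta,Zeta),Gamma),Epsilon).
Delta and Zeta form a cherry on this tree, so they are sister taxa.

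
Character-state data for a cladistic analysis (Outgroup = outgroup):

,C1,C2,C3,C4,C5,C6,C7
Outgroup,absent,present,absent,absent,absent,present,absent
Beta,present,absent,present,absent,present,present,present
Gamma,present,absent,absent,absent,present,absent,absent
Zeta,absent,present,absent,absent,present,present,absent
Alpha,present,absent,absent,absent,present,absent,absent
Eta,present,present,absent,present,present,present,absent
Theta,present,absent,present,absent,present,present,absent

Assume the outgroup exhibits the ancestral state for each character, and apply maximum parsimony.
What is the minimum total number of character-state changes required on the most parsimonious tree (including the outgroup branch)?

Character polarity is set by the outgroup: the derived state is whichever differs from the outgroup's state, so for C2, C6 the derived state is 'absent', and for the remaining characters it is 'present'.
Only Alpha, Beta, Eta, Gamma, and Theta show the derived state 'present' for C1, supporting them as a clade.
C2: derived state 'absent' in Alpha, Beta, Gamma, and Theta only — synapomorphy for {Alpha, Beta, Gamma, Theta}.
Only Beta and Theta show the derived state 'present' for C3, supporting them as a clade.
C4: derived state 'present' in Eta only — an autapomorphy, so it tells us nothing about relationships among taxa.
C5 (derived state 'present') is shared by all ingroup taxa — unites the whole ingroup.
C6 (derived state 'absent') is shared by Alpha and Gamma — a synapomorphy uniting that clade.
C7: derived state 'present' in Beta only — an autapomorphy, so it tells us nothing about relationships among taxa.
Most parsimonious ingroup topology: ((((Beta,Theta),(Gamma,Alpha)),Eta),Zeta).
Changes per character on this tree: C1: 1; C2: 1; C3: 1; C4: 1; C5: 1; C6: 1; C7: 1.
Total = 7.

7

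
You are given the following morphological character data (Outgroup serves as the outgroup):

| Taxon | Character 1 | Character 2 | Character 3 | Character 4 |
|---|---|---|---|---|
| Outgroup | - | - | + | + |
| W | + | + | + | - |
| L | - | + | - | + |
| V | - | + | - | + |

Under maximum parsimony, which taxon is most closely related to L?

V

Character polarity is set by the outgroup: the derived state is whichever differs from the outgroup's state, so for Character 3, Character 4 the derived state is '-', and for the remaining characters it is '+'.
Character 1 (derived state '+') is unique to W (autapomorphy; uninformative for grouping).
Character 2 (derived state '+') is shared by all ingroup taxa — unites the whole ingroup.
Character 3: derived state '-' in L and V only — synapomorphy for {L, V}.
Character 4: derived state '-' in W only — an autapomorphy, so it tells us nothing about relationships among taxa.
Most parsimonious ingroup topology: (W,(L,V)).
L and V form a cherry on this tree, so they are sister taxa.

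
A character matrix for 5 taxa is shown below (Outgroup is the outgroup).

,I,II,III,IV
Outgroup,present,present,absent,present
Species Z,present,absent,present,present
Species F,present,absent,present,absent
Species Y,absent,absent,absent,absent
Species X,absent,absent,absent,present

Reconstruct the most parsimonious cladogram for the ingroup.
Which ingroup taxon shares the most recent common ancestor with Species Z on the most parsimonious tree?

Species F

Character polarity is set by the outgroup: the derived state is whichever differs from the outgroup's state, so for I, II, IV the derived state is 'absent', and for the remaining characters it is 'present'.
Only Species X and Species Y show the derived state 'absent' for I, supporting them as a clade.
II (derived state 'absent') is shared by all ingroup taxa — unites the whole ingroup.
III (derived state 'present') is shared by Species F and Species Z — a synapomorphy uniting that clade.
IV groups Species F and Species Y, which is incompatible with the clades supported by the remaining characters; treating it as convergent (homoplasy) costs fewer steps than any alternative tree.
Most parsimonious ingroup topology: ((Species Z,Species F),(Species Y,Species X)).
Species Z and Species F form a cherry on this tree, so they are sister taxa.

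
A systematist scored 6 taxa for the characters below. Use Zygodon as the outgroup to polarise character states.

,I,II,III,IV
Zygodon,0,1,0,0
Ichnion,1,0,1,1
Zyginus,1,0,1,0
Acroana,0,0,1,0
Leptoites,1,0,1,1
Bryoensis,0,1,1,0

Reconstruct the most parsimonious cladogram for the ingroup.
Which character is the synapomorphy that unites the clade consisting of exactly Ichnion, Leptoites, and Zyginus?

Character polarity is set by the outgroup: the derived state is whichever differs from the outgroup's state, so for II the derived state is '0', and for the remaining characters it is '1'.
I (derived state '1') is shared by Ichnion, Leptoites, and Zyginus — a synapomorphy uniting that clade.
Only Acroana, Ichnion, Leptoites, and Zyginus show the derived state '0' for II, supporting them as a clade.
III (derived state '1') is shared by all ingroup taxa — unites the whole ingroup.
IV (derived state '1') is shared by Ichnion and Leptoites — a synapomorphy uniting that clade.
Most parsimonious ingroup topology: ((((Ichnion,Leptoites),Zyginus),Acroana),Bryoensis).
The clade {Ichnion, Leptoites, Zyginus} is supported by I: its derived state '1' occurs in exactly those taxa and in no other taxon (including the outgroup).

I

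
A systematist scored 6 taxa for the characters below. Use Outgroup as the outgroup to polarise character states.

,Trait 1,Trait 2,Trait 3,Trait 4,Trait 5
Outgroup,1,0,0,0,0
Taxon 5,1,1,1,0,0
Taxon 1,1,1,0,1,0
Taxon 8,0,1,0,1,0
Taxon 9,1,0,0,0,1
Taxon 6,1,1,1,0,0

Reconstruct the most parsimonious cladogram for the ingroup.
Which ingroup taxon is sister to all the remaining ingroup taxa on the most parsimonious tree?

Taxon 9

Character polarity is set by the outgroup: the derived state is whichever differs from the outgroup's state, so for Trait 1 the derived state is '0', and for the remaining characters it is '1'.
Trait 1: derived state '0' in Taxon 8 only — an autapomorphy, so it tells us nothing about relationships among taxa.
Trait 2 (derived state '1') is shared by Taxon 1, Taxon 5, Taxon 6, and Taxon 8 — a synapomorphy uniting that clade.
Only Taxon 5 and Taxon 6 show the derived state '1' for Trait 3, supporting them as a clade.
Only Taxon 1 and Taxon 8 show the derived state '1' for Trait 4, supporting them as a clade.
Trait 5 (derived state '1') is unique to Taxon 9 (autapomorphy; uninformative for grouping).
Most parsimonious ingroup topology: (((Taxon 5,Taxon 6),(Taxon 1,Taxon 8)),Taxon 9).
Taxon 9 is sister to the clade containing all other ingroup taxa, so it is the earliest-diverging (most basal) ingroup lineage.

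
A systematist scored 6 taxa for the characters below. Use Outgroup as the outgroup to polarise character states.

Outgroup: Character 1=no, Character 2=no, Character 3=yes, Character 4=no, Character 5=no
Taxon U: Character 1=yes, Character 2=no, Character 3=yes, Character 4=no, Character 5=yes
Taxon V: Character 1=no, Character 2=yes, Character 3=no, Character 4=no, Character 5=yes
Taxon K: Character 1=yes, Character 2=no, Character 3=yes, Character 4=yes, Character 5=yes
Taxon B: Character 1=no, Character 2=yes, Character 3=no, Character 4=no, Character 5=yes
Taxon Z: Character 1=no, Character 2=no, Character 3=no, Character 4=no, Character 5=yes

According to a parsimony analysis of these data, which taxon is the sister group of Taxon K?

Character polarity is set by the outgroup: the derived state is whichever differs from the outgroup's state, so for Character 3 the derived state is 'no', and for the remaining characters it is 'yes'.
Character 1 (derived state 'yes') is shared by Taxon K and Taxon U — a synapomorphy uniting that clade.
Character 2: derived state 'yes' in Taxon B and Taxon V only — synapomorphy for {Taxon B, Taxon V}.
Only Taxon B, Taxon V, and Taxon Z show the derived state 'no' for Character 3, supporting them as a clade.
Character 4: derived state 'yes' in Taxon K only — an autapomorphy, so it tells us nothing about relationships among taxa.
All ingroup taxa share the derived state 'yes' for Character 5; it defines the ingroup but does not resolve relationships within it.
Most parsimonious ingroup topology: ((Taxon U,Taxon K),((Taxon V,Taxon B),Taxon Z)).
Taxon K and Taxon U form a cherry on this tree, so they are sister taxa.

Taxon U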